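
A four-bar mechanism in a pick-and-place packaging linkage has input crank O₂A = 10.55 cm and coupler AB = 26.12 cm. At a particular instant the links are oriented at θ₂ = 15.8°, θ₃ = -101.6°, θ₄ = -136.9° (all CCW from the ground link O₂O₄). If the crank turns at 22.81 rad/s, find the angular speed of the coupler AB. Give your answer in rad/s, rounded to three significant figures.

ω₂ = 22.81 rad/s
Differentiating the loop-closure r₂e^{iθ₂}+r₃e^{iθ₃}=r₁+r₄e^{iθ₄} gives r₂ω₂e^{iθ₂}+r₃ω₃e^{iθ₃}=r₄ω₄e^{iθ₄}.
Eliminating the other unknown: ω₃ = r₂ω₂ sin(θ₄−θ₂) / [r₃ sin(θ₃−θ₄)].
Numerator sine = -0.45865; denominator sine = +0.57786.
Result = 0.1055·22.81·(-0.45865) / (0.2612·(+0.57786)) = -7.3125 rad/s; magnitude 7.3125 rad/s.

7.31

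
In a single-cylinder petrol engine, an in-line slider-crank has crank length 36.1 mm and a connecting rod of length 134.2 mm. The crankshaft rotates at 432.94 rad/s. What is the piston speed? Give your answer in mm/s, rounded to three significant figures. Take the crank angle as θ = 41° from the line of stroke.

ω = 432.9 rad/s
For an in-line slider-crank, x = r cosθ + √(L² − r² sin²θ), so v = −rω sinθ·[1 + r cosθ/√(L² − r² sin²θ)].
With r = 0.0361 m, L = 0.1342 m, θ = 41°: √(L² − r² sin²θ) = 0.13209 m.
v = −0.0361·432.9·0.65606·[1 + 0.0361·0.75471/0.13209] = -12.369 m/s.
|v| = 12.369 m/s = 12369 mm/s.

12400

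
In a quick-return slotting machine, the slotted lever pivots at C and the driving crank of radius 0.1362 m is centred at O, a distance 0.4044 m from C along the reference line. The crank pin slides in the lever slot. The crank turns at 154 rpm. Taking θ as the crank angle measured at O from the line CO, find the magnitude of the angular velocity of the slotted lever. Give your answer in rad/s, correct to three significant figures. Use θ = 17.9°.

3.99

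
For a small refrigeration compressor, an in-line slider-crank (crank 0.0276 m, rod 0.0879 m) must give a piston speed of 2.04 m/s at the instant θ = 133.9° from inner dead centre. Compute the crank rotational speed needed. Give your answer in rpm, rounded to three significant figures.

1260

For an in-line slider-crank, |v_piston| = rω|sinθ|·[1 + r cosθ/√(L² − r² sin²θ)].
With r = 0.0276 m, L = 0.0879 m, θ = 133.9°: the bracketed kinematic factor |dx/dθ| = 0.015442 m.
ω = v/|dx/dθ| = 2.04/0.015442 = 132.11 rad/s.
N = 60ω/(2π) = 1261.5 rpm.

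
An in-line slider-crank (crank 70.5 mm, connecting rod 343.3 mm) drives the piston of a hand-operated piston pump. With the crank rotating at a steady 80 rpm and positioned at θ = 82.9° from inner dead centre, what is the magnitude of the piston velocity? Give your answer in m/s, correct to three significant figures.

0.601

ω = 2π·80/60 = 8.378 rad/s
For an in-line slider-crank, x = r cosθ + √(L² − r² sin²θ), so v = −rω sinθ·[1 + r cosθ/√(L² − r² sin²θ)].
With r = 0.0705 m, L = 0.3433 m, θ = 82.9°: √(L² − r² sin²θ) = 0.3361 m.
v = −0.0705·8.378·0.99233·[1 + 0.0705·0.12360/0.3361] = -0.60129 m/s.
|v| = 0.60129 m/s.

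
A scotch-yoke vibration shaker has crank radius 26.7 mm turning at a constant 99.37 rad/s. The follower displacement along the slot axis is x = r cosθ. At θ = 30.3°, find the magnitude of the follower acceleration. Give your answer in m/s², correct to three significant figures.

228

ω = 99.37 rad/s
x = r cosθ ⇒ ẍ = −rω² cosθ (ω constant).
|a| = rω²|cosθ| = 0.0267·(99.37)²·|cos 30.3°| = 227.63 m/s².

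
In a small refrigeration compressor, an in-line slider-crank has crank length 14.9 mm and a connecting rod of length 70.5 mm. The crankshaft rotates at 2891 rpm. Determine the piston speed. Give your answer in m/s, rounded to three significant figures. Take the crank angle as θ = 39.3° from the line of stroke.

3.33

ω = 2π·2891/60 = 302.7 rad/s
For an in-line slider-crank, x = r cosθ + √(L² − r² sin²θ), so v = −rω sinθ·[1 + r cosθ/√(L² − r² sin²θ)].
With r = 0.0149 m, L = 0.0705 m, θ = 39.3°: √(L² − r² sin²θ) = 0.069865 m.
v = −0.0149·302.7·0.63338·[1 + 0.0149·0.77384/0.069865] = -3.3286 m/s.
|v| = 3.3286 m/s.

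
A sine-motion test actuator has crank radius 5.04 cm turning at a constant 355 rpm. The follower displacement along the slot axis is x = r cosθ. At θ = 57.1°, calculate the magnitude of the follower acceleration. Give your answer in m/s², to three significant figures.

ω = 37.18 rad/s (from 355 rpm).
x = r cosθ ⇒ ẍ = −rω² cosθ (ω constant).
|a| = rω²|cosθ| = 0.0504·(37.18)²·|cos 57.1°| = 37.834 m/s².

37.8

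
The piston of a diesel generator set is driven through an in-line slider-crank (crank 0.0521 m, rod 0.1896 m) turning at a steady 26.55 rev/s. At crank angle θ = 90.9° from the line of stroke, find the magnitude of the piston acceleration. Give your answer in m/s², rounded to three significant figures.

ω = 2π·26.5 = 166.8 rad/s
x(θ) = r cosθ + √(L² − r² sin²θ); with ω constant, a = ω²·d²x/dθ².
d²x/dθ² = −r cosθ − r²(cos2θ)/√u − r⁴ sin²2θ/(4u^{3/2}),  u = L² − r² sin²θ = 0.0332344 m².
Substituting r = 0.0521 m, L = 0.1896 m, θ = 90.9°: d²x/dθ² = +0.0157 m.
a = ω²·d²x/dθ² = (166.8)²·(+0.0157) = +436.91 m/s²;  |a| = 436.91 m/s².

437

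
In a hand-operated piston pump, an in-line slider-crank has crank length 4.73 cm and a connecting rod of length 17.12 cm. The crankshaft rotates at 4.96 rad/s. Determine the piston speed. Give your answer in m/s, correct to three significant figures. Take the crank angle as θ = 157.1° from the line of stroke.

ω = 4.96 rad/s
For an in-line slider-crank, x = r cosθ + √(L² − r² sin²θ), so v = −rω sinθ·[1 + r cosθ/√(L² − r² sin²θ)].
With r = 0.0473 m, L = 0.1712 m, θ = 157.1°: √(L² − r² sin²θ) = 0.17021 m.
v = −0.0473·4.96·0.38912·[1 + 0.0473·-0.92119/0.17021] = -0.067922 m/s.
|v| = 0.067922 m/s.

0.0679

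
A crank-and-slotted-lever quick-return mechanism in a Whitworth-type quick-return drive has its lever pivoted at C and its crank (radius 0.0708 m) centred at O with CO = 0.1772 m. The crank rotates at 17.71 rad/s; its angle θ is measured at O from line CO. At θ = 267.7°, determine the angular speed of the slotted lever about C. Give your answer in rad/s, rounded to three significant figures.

ω = 17.71 rad/s
Crank pin A relative to C: A = (d + r cosθ, r sinθ); lever angle φ = atan2(r sinθ, d + r cosθ).
Differentiating tanφ: φ̇ = rω(d cosθ + r)/(d² + r² + 2dr cosθ).
d² + r² + 2dr cosθ = |CA|² = 0.0354055 m²;  d cosθ + r = +0.063689 m.
|ω_lever| = |0.0708·17.71·+0.063689| / 0.0354055 = 2.2555 rad/s.

2.26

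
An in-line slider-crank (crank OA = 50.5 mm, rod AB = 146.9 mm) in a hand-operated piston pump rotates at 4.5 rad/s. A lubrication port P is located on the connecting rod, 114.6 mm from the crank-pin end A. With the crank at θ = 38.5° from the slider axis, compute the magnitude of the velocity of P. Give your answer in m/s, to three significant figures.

0.176

ω = 4.5 rad/s.  Crank-pin speed |V_A| = rω = 0.22725 m/s, perpendicular to OA.
Rod angle: sinφ = −(r/L) sinθ ⇒ φ = -12.357°; ω_rod = −rω cosθ/√(L²−r²sin²θ) = -1.2394 rad/s.
V_P = V_A + ω_rod × AP, with AP = 0.1146 m along the rod.
Components: V_Px = −rω sinθ − a·ω_rod·sinφ = -0.17186 m/s;  V_Py = rω cosθ + a·ω_rod·cosφ = +0.039105 m/s.
|V_P| = √(V_Px² + V_Py²) = 0.17625 m/s.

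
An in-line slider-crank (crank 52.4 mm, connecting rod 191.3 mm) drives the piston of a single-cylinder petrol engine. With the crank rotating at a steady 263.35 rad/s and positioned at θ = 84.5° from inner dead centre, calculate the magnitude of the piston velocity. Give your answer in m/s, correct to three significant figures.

14.1

ω = 263.4 rad/s
For an in-line slider-crank, x = r cosθ + √(L² − r² sin²θ), so v = −rω sinθ·[1 + r cosθ/√(L² − r² sin²θ)].
With r = 0.0524 m, L = 0.1913 m, θ = 84.5°: √(L² − r² sin²θ) = 0.18405 m.
v = −0.0524·263.4·0.99540·[1 + 0.0524·0.09585/0.18405] = -14.111 m/s.
|v| = 14.111 m/s.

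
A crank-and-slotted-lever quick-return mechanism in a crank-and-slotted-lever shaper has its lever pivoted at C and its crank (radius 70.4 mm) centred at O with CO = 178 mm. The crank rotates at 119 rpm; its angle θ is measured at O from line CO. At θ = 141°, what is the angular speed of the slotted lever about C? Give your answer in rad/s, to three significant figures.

ω = 12.46 rad/s (from 119 rpm).
Crank pin A relative to C: A = (d + r cosθ, r sinθ); lever angle φ = atan2(r sinθ, d + r cosθ).
Differentiating tanφ: φ̇ = rω(d cosθ + r)/(d² + r² + 2dr cosθ).
d² + r² + 2dr cosθ = |CA|² = 0.017163 m²;  d cosθ + r = -0.067932 m.
|ω_lever| = |0.0704·12.46·-0.067932| / 0.017163 = 3.4724 rad/s.

3.47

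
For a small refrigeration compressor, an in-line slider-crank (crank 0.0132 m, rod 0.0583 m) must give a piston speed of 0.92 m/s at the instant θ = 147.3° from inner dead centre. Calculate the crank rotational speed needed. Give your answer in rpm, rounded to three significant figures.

1520

For an in-line slider-crank, |v_piston| = rω|sinθ|·[1 + r cosθ/√(L² − r² sin²θ)].
With r = 0.0132 m, L = 0.0583 m, θ = 147.3°: the bracketed kinematic factor |dx/dθ| = 0.0057622 m.
ω = v/|dx/dθ| = 0.92/0.0057622 = 159.66 rad/s.
N = 60ω/(2π) = 1524.7 rpm.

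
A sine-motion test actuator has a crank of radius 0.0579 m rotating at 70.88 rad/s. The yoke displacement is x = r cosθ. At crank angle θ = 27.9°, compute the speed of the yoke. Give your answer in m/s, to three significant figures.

1.92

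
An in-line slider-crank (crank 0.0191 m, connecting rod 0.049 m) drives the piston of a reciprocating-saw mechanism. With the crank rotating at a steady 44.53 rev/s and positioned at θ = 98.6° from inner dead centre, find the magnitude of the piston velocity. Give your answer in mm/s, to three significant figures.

ω = 2π·44.5 = 279.8 rad/s
For an in-line slider-crank, x = r cosθ + √(L² − r² sin²θ), so v = −rω sinθ·[1 + r cosθ/√(L² − r² sin²θ)].
With r = 0.0191 m, L = 0.049 m, θ = 98.6°: √(L² − r² sin²θ) = 0.045214 m.
v = −0.0191·279.8·0.98876·[1 + 0.0191·-0.14954/0.045214] = -4.9501 m/s.
|v| = 4.9501 m/s = 4950.1 mm/s.

4950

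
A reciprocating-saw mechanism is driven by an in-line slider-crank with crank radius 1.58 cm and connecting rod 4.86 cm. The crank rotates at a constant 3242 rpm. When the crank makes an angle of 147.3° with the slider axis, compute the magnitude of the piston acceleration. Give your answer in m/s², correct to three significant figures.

ω = 2π·3242/60 = 339.5 rad/s
x(θ) = r cosθ + √(L² − r² sin²θ); with ω constant, a = ω²·d²x/dθ².
d²x/dθ² = −r cosθ − r²(cos2θ)/√u − r⁴ sin²2θ/(4u^{3/2}),  u = L² − r² sin²θ = 0.0022891 m².
Substituting r = 0.0158 m, L = 0.0486 m, θ = 147.3°: d²x/dθ² = +0.011006 m.
a = ω²·d²x/dθ² = (339.5)²·(+0.011006) = +1268.6 m/s²;  |a| = 1268.6 m/s².

1270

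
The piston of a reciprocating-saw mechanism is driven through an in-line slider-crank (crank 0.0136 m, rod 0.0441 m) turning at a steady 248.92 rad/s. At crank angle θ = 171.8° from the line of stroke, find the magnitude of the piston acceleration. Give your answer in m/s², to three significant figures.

ω = 248.9 rad/s
x(θ) = r cosθ + √(L² − r² sin²θ); with ω constant, a = ω²·d²x/dθ².
d²x/dθ² = −r cosθ − r²(cos2θ)/√u − r⁴ sin²2θ/(4u^{3/2}),  u = L² − r² sin²θ = 0.00194105 m².
Substituting r = 0.0136 m, L = 0.0441 m, θ = 171.8°: d²x/dθ² = +0.0094256 m.
a = ω²·d²x/dθ² = (248.9)²·(+0.0094256) = +584.02 m/s²;  |a| = 584.02 m/s².

584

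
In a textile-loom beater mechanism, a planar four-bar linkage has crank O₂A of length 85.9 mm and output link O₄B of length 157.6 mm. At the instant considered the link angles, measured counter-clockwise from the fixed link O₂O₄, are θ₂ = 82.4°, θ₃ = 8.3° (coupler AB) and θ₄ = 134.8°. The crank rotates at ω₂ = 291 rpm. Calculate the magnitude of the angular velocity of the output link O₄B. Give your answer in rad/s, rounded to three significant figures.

19.9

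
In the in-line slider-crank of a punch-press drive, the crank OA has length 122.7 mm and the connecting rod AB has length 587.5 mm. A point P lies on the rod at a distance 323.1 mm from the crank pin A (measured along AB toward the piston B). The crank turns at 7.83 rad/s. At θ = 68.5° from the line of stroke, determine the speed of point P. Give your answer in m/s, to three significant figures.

0.946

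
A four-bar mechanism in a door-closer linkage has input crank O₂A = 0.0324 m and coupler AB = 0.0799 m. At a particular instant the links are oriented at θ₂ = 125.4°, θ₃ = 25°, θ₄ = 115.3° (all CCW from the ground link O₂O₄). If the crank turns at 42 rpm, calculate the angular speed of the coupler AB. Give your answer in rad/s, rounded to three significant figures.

0.313

ω₂ = 4.398 rad/s (from 42 rpm).
Differentiating the loop-closure r₂e^{iθ₂}+r₃e^{iθ₃}=r₁+r₄e^{iθ₄} gives r₂ω₂e^{iθ₂}+r₃ω₃e^{iθ₃}=r₄ω₄e^{iθ₄}.
Eliminating the other unknown: ω₃ = r₂ω₂ sin(θ₄−θ₂) / [r₃ sin(θ₃−θ₄)].
Numerator sine = -0.17537; denominator sine = -0.99999.
Result = 0.0324·4.398·(-0.17537) / (0.0799·(-0.99999)) = +0.31277 rad/s; magnitude 0.31277 rad/s.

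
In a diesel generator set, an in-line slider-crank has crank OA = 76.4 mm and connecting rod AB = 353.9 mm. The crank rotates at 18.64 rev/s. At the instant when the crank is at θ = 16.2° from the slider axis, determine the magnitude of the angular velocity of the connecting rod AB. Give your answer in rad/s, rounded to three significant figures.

ω = 117.1 rad/s (converted from 18.64 rev/s).
The rod makes angle φ with the slider axis where L sinφ = r sinθ; differentiating, L cosφ·φ̇ = r ω cosθ.
L cosφ = √(L² − r² sin²θ) = 0.35326 m.
|ω_rod| = r ω |cosθ| / √(L² − r² sin²θ) = 0.0764·117.1·0.96029/0.35326 = 24.324 rad/s.

24.3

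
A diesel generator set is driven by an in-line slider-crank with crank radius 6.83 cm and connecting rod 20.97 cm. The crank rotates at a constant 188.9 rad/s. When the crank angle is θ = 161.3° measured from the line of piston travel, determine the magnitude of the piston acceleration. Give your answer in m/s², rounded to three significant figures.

ω = 188.9 rad/s
x(θ) = r cosθ + √(L² − r² sin²θ); with ω constant, a = ω²·d²x/dθ².
d²x/dθ² = −r cosθ − r²(cos2θ)/√u − r⁴ sin²2θ/(4u^{3/2}),  u = L² − r² sin²θ = 0.0434946 m².
Substituting r = 0.0683 m, L = 0.2097 m, θ = 161.3°: d²x/dθ² = +0.046704 m.
a = ω²·d²x/dθ² = (188.9)²·(+0.046704) = +1666.5 m/s²;  |a| = 1666.5 m/s².

1670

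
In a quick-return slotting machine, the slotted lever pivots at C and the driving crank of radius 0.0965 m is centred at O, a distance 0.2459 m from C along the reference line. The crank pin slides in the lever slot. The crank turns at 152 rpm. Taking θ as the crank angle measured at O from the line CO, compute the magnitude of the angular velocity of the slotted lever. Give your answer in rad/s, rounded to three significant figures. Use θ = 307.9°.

ω = 15.92 rad/s (from 152 rpm).
Crank pin A relative to C: A = (d + r cosθ, r sinθ); lever angle φ = atan2(r sinθ, d + r cosθ).
Differentiating tanφ: φ̇ = rω(d cosθ + r)/(d² + r² + 2dr cosθ).
d² + r² + 2dr cosθ = |CA|² = 0.0989322 m²;  d cosθ + r = +0.24755 m.
|ω_lever| = |0.0965·15.92·+0.24755| / 0.0989322 = 3.8435 rad/s.

3.84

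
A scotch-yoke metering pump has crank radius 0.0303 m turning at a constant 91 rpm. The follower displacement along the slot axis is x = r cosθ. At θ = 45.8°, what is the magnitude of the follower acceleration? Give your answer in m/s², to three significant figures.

ω = 9.529 rad/s (from 91 rpm).
x = r cosθ ⇒ ẍ = −rω² cosθ (ω constant).
|a| = rω²|cosθ| = 0.0303·(9.529)²·|cos 45.8°| = 1.9183 m/s².

1.92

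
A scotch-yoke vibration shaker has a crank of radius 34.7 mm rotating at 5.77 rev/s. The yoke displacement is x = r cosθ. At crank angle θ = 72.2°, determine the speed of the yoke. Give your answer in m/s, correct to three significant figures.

ω = 36.25 rad/s (from 5.77 rev/s).
x = r cosθ ⇒ ẋ = −rω sinθ.
|v| = rω|sinθ| = 0.0347·36.25·|sin 72.2°| = 1.1978 m/s.

1.20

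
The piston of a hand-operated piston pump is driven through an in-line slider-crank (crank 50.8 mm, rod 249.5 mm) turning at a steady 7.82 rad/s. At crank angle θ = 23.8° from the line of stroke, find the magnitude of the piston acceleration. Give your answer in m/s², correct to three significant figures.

3.27

ω = 7.82 rad/s
x(θ) = r cosθ + √(L² − r² sin²θ); with ω constant, a = ω²·d²x/dθ².
d²x/dθ² = −r cosθ − r²(cos2θ)/√u − r⁴ sin²2θ/(4u^{3/2}),  u = L² − r² sin²θ = 0.06183 m².
Substituting r = 0.0508 m, L = 0.2495 m, θ = 23.8°: d²x/dθ² = -0.053537 m.
a = ω²·d²x/dθ² = (7.82)²·(-0.053537) = -3.2739 m/s²;  |a| = 3.2739 m/s².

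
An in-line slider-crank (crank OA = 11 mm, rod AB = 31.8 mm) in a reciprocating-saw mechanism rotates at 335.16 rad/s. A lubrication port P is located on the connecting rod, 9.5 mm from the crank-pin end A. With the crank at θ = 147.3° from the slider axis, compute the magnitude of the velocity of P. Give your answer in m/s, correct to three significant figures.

ω = 335.2 rad/s.  Crank-pin speed |V_A| = rω = 3.6868 m/s, perpendicular to OA.
Rod angle: sinφ = −(r/L) sinθ ⇒ φ = -10.771°; ω_rod = −rω cosθ/√(L²−r²sin²θ) = +99.311 rad/s.
V_P = V_A + ω_rod × AP, with AP = 0.0095 m along the rod.
Components: V_Px = −rω sinθ − a·ω_rod·sinφ = -1.8154 m/s;  V_Py = rω cosθ + a·ω_rod·cosφ = -2.1756 m/s.
|V_P| = √(V_Px² + V_Py²) = 2.8336 m/s.

2.83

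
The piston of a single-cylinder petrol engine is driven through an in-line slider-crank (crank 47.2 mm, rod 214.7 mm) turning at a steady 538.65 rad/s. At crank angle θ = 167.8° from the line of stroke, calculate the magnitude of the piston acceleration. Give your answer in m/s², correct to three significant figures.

ω = 538.6 rad/s
x(θ) = r cosθ + √(L² − r² sin²θ); with ω constant, a = ω²·d²x/dθ².
d²x/dθ² = −r cosθ − r²(cos2θ)/√u − r⁴ sin²2θ/(4u^{3/2}),  u = L² − r² sin²θ = 0.0459966 m².
Substituting r = 0.0472 m, L = 0.2147 m, θ = 167.8°: d²x/dθ² = +0.036653 m.
a = ω²·d²x/dθ² = (538.6)²·(+0.036653) = +10635 m/s²;  |a| = 10635 m/s².

10600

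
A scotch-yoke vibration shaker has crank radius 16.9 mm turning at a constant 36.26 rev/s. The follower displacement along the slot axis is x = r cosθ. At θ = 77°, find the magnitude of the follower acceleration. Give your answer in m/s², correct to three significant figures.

197

ω = 227.8 rad/s (from 36.26 rev/s).
x = r cosθ ⇒ ẍ = −rω² cosθ (ω constant).
|a| = rω²|cosθ| = 0.0169·(227.8)²·|cos 77°| = 197.33 m/s².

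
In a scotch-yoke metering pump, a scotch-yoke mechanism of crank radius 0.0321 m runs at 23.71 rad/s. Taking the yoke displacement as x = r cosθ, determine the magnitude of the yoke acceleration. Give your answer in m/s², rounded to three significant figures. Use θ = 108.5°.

ω = 23.71 rad/s
x = r cosθ ⇒ ẍ = −rω² cosθ (ω constant).
|a| = rω²|cosθ| = 0.0321·(23.71)²·|cos 108.5°| = 5.7259 m/s².

5.73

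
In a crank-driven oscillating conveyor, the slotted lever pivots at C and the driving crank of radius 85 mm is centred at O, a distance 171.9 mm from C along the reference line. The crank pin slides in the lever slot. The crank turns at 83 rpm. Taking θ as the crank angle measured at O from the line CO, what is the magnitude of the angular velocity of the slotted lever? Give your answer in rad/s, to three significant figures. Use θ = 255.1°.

ω = 8.692 rad/s (from 83 rpm).
Crank pin A relative to C: A = (d + r cosθ, r sinθ); lever angle φ = atan2(r sinθ, d + r cosθ).
Differentiating tanφ: φ̇ = rω(d cosθ + r)/(d² + r² + 2dr cosθ).
d² + r² + 2dr cosθ = |CA|² = 0.0292604 m²;  d cosθ + r = +0.040799 m.
|ω_lever| = |0.085·8.692·+0.040799| / 0.0292604 = 1.0301 rad/s.

1.03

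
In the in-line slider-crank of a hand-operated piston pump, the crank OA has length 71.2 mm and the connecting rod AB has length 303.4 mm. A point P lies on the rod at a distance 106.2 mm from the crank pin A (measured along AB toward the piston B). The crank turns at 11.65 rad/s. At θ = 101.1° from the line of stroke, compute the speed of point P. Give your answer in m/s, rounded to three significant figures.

0.807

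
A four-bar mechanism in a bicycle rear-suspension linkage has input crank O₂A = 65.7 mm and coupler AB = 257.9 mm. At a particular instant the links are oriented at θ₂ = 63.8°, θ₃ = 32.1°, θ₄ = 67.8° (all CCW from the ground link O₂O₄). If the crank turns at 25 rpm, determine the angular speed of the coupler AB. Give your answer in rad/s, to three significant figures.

0.0797

ω₂ = 2.618 rad/s (from 25 rpm).
Differentiating the loop-closure r₂e^{iθ₂}+r₃e^{iθ₃}=r₁+r₄e^{iθ₄} gives r₂ω₂e^{iθ₂}+r₃ω₃e^{iθ₃}=r₄ω₄e^{iθ₄}.
Eliminating the other unknown: ω₃ = r₂ω₂ sin(θ₄−θ₂) / [r₃ sin(θ₃−θ₄)].
Numerator sine = +0.06976; denominator sine = -0.58354.
Result = 0.0657·2.618·(+0.06976) / (0.2579·(-0.58354)) = -0.079725 rad/s; magnitude 0.079725 rad/s.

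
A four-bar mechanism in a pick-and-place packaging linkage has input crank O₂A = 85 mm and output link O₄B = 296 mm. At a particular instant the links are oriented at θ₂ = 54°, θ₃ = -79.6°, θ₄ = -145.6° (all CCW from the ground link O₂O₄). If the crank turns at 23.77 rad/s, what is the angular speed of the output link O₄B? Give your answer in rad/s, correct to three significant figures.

ω₂ = 23.77 rad/s
Differentiating the loop-closure r₂e^{iθ₂}+r₃e^{iθ₃}=r₁+r₄e^{iθ₄} gives r₂ω₂e^{iθ₂}+r₃ω₃e^{iθ₃}=r₄ω₄e^{iθ₄}.
Eliminating the other unknown: ω₄ = r₂ω₂ sin(θ₂−θ₃) / [r₄ sin(θ₄−θ₃)].
Numerator sine = +0.72417; denominator sine = -0.91355.
Result = 0.085·23.77·(+0.72417) / (0.296·(-0.91355)) = -5.4109 rad/s; magnitude 5.4109 rad/s.

5.41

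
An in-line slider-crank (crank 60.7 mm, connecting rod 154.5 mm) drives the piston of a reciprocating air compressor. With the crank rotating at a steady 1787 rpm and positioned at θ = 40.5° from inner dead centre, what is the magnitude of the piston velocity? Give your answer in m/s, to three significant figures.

9.66

ω = 2π·1787/60 = 187.1 rad/s
For an in-line slider-crank, x = r cosθ + √(L² − r² sin²θ), so v = −rω sinθ·[1 + r cosθ/√(L² − r² sin²θ)].
With r = 0.0607 m, L = 0.1545 m, θ = 40.5°: √(L² − r² sin²θ) = 0.14939 m.
v = −0.0607·187.1·0.64945·[1 + 0.0607·0.76041/0.14939] = -9.6565 m/s.
|v| = 9.6565 m/s.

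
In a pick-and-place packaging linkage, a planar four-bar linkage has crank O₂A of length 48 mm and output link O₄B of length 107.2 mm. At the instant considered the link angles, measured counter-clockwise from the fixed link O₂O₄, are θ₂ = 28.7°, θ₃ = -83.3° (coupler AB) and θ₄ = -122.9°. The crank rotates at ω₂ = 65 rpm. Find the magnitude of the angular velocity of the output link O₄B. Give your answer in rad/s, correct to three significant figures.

ω₂ = 6.807 rad/s (from 65 rpm).
Differentiating the loop-closure r₂e^{iθ₂}+r₃e^{iθ₃}=r₁+r₄e^{iθ₄} gives r₂ω₂e^{iθ₂}+r₃ω₃e^{iθ₃}=r₄ω₄e^{iθ₄}.
Eliminating the other unknown: ω₄ = r₂ω₂ sin(θ₂−θ₃) / [r₄ sin(θ₄−θ₃)].
Numerator sine = +0.92718; denominator sine = -0.63742.
Result = 0.048·6.807·(+0.92718) / (0.1072·(-0.63742)) = -4.4333 rad/s; magnitude 4.4333 rad/s.

4.43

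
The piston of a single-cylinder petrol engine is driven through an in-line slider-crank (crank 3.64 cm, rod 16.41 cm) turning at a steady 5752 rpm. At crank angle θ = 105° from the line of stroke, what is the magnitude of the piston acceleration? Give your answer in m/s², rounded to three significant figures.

6010

ω = 2π·5752/60 = 602.3 rad/s
x(θ) = r cosθ + √(L² − r² sin²θ); with ω constant, a = ω²·d²x/dθ².
d²x/dθ² = −r cosθ − r²(cos2θ)/√u − r⁴ sin²2θ/(4u^{3/2}),  u = L² − r² sin²θ = 0.0256926 m².
Substituting r = 0.0364 m, L = 0.1641 m, θ = 105°: d²x/dθ² = +0.016553 m.
a = ω²·d²x/dθ² = (602.3)²·(+0.016553) = +6005.8 m/s²;  |a| = 6005.8 m/s².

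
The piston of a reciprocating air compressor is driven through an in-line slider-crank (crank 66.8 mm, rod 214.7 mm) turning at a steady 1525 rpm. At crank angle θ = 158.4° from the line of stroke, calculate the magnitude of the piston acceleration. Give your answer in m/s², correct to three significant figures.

1190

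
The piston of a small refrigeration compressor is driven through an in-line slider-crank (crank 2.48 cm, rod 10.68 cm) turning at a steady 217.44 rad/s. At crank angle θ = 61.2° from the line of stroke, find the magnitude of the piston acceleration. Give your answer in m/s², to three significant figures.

419

ω = 217.4 rad/s
x(θ) = r cosθ + √(L² − r² sin²θ); with ω constant, a = ω²·d²x/dθ².
d²x/dθ² = −r cosθ − r²(cos2θ)/√u − r⁴ sin²2θ/(4u^{3/2}),  u = L² − r² sin²θ = 0.0109339 m².
Substituting r = 0.0248 m, L = 0.1068 m, θ = 61.2°: d²x/dθ² = -0.0088548 m.
a = ω²·d²x/dθ² = (217.4)²·(-0.0088548) = -418.66 m/s²;  |a| = 418.66 m/s².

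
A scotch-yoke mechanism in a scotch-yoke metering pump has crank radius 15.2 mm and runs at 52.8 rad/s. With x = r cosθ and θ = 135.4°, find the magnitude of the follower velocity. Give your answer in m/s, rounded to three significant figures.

ω = 52.8 rad/s
x = r cosθ ⇒ ẋ = −rω sinθ.
|v| = rω|sinθ| = 0.0152·52.8·|sin 135.4°| = 0.56352 m/s.

0.564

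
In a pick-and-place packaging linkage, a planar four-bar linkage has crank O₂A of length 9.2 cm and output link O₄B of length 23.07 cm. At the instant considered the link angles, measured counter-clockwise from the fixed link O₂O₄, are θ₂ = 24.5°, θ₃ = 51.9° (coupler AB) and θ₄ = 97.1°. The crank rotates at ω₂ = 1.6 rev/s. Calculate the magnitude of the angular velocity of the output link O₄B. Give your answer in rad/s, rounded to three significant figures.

ω₂ = 10.05 rad/s (from 1.6 rev/s).
Differentiating the loop-closure r₂e^{iθ₂}+r₃e^{iθ₃}=r₁+r₄e^{iθ₄} gives r₂ω₂e^{iθ₂}+r₃ω₃e^{iθ₃}=r₄ω₄e^{iθ₄}.
Eliminating the other unknown: ω₄ = r₂ω₂ sin(θ₂−θ₃) / [r₄ sin(θ₄−θ₃)].
Numerator sine = -0.46020; denominator sine = +0.70957.
Result = 0.092·10.05·(-0.46020) / (0.2307·(+0.70957)) = -2.6001 rad/s; magnitude 2.6001 rad/s.

2.60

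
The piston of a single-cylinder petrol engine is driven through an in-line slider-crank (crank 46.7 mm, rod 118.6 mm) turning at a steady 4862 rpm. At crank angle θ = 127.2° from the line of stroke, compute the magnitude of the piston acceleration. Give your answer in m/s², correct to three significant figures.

ω = 2π·4862/60 = 509.1 rad/s
x(θ) = r cosθ + √(L² − r² sin²θ); with ω constant, a = ω²·d²x/dθ².
d²x/dθ² = −r cosθ − r²(cos2θ)/√u − r⁴ sin²2θ/(4u^{3/2}),  u = L² − r² sin²θ = 0.0126823 m².
Substituting r = 0.0467 m, L = 0.1186 m, θ = 127.2°: d²x/dθ² = +0.03267 m.
a = ω²·d²x/dθ² = (509.1)²·(+0.03267) = +8469.2 m/s²;  |a| = 8469.2 m/s².

8470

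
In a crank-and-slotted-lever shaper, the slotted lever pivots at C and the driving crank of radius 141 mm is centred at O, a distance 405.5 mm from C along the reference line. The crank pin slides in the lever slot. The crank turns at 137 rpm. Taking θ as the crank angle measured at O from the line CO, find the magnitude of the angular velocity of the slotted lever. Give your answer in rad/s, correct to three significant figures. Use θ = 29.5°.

ω = 14.35 rad/s (from 137 rpm).
Crank pin A relative to C: A = (d + r cosθ, r sinθ); lever angle φ = atan2(r sinθ, d + r cosθ).
Differentiating tanφ: φ̇ = rω(d cosθ + r)/(d² + r² + 2dr cosθ).
d² + r² + 2dr cosθ = |CA|² = 0.283837 m²;  d cosθ + r = +0.49393 m.
|ω_lever| = |0.141·14.35·+0.49393| / 0.283837 = 3.5202 rad/s.

3.52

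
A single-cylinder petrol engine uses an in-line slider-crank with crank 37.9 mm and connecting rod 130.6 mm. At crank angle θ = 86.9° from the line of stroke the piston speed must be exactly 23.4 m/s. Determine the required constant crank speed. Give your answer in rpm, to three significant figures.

For an in-line slider-crank, |v_piston| = rω|sinθ|·[1 + r cosθ/√(L² − r² sin²θ)].
With r = 0.0379 m, L = 0.1306 m, θ = 86.9°: the bracketed kinematic factor |dx/dθ| = 0.038465 m.
ω = v/|dx/dθ| = 23.4/0.038465 = 608.34 rad/s.
N = 60ω/(2π) = 5809.3 rpm.

5810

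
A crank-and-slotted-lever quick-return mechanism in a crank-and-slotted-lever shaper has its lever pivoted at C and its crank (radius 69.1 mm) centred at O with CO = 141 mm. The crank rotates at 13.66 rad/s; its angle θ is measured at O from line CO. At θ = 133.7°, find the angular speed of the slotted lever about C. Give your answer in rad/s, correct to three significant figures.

2.39

ω = 13.66 rad/s
Crank pin A relative to C: A = (d + r cosθ, r sinθ); lever angle φ = atan2(r sinθ, d + r cosθ).
Differentiating tanφ: φ̇ = rω(d cosθ + r)/(d² + r² + 2dr cosθ).
d² + r² + 2dr cosθ = |CA|² = 0.0111931 m²;  d cosθ + r = -0.028314 m.
|ω_lever| = |0.0691·13.66·-0.028314| / 0.0111931 = 2.3877 rad/s.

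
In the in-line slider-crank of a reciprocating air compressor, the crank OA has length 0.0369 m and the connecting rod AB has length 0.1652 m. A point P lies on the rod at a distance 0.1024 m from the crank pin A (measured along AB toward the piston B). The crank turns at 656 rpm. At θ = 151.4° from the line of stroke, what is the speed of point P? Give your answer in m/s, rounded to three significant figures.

ω = 68.7 rad/s.  Crank-pin speed |V_A| = rω = 2.5349 m/s, perpendicular to OA.
Rod angle: sinφ = −(r/L) sinθ ⇒ φ = -6.138°; ω_rod = −rω cosθ/√(L²−r²sin²θ) = +13.55 rad/s.
V_P = V_A + ω_rod × AP, with AP = 0.1024 m along the rod.
Components: V_Px = −rω sinθ − a·ω_rod·sinφ = -1.0651 m/s;  V_Py = rω cosθ + a·ω_rod·cosφ = -0.84605 m/s.
|V_P| = √(V_Px² + V_Py²) = 1.3602 m/s.

1.36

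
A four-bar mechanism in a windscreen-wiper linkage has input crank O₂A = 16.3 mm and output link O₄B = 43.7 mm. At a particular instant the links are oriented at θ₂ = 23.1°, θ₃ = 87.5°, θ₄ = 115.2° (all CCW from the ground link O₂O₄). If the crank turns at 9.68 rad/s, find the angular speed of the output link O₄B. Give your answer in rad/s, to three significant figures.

7.00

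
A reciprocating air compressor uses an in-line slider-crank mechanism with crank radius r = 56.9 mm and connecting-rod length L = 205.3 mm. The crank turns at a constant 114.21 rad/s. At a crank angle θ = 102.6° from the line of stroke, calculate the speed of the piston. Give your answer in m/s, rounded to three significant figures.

ω = 114.2 rad/s
For an in-line slider-crank, x = r cosθ + √(L² − r² sin²θ), so v = −rω sinθ·[1 + r cosθ/√(L² − r² sin²θ)].
With r = 0.0569 m, L = 0.2053 m, θ = 102.6°: √(L² − r² sin²θ) = 0.19765 m.
v = −0.0569·114.2·0.97592·[1 + 0.0569·-0.21814/0.19765] = -5.9438 m/s.
|v| = 5.9438 m/s.

5.94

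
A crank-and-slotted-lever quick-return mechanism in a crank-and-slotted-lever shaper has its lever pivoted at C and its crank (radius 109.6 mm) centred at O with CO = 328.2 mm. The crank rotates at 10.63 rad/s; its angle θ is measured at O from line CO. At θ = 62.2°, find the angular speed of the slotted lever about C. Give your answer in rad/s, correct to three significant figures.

2.00

ω = 10.63 rad/s
Crank pin A relative to C: A = (d + r cosθ, r sinθ); lever angle φ = atan2(r sinθ, d + r cosθ).
Differentiating tanφ: φ̇ = rω(d cosθ + r)/(d² + r² + 2dr cosθ).
d² + r² + 2dr cosθ = |CA|² = 0.15328 m²;  d cosθ + r = +0.26267 m.
|ω_lever| = |0.1096·10.63·+0.26267| / 0.15328 = 1.9965 rad/s.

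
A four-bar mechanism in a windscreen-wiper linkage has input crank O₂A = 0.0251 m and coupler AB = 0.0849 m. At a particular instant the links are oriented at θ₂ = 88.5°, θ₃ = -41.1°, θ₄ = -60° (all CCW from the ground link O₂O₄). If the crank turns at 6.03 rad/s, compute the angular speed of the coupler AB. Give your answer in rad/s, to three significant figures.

2.88

ω₂ = 6.03 rad/s
Differentiating the loop-closure r₂e^{iθ₂}+r₃e^{iθ₃}=r₁+r₄e^{iθ₄} gives r₂ω₂e^{iθ₂}+r₃ω₃e^{iθ₃}=r₄ω₄e^{iθ₄}.
Eliminating the other unknown: ω₃ = r₂ω₂ sin(θ₄−θ₂) / [r₃ sin(θ₃−θ₄)].
Numerator sine = -0.52250; denominator sine = +0.32392.
Result = 0.0251·6.03·(-0.52250) / (0.0849·(+0.32392)) = -2.8756 rad/s; magnitude 2.8756 rad/s.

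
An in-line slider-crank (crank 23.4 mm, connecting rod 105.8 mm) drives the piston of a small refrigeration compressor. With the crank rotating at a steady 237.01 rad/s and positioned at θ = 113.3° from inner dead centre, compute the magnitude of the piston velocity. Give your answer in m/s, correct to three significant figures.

4.64

ω = 237 rad/s
For an in-line slider-crank, x = r cosθ + √(L² − r² sin²θ), so v = −rω sinθ·[1 + r cosθ/√(L² − r² sin²θ)].
With r = 0.0234 m, L = 0.1058 m, θ = 113.3°: √(L² − r² sin²θ) = 0.10359 m.
v = −0.0234·237·0.91845·[1 + 0.0234·-0.39555/0.10359] = -4.6386 m/s.
|v| = 4.6386 m/s.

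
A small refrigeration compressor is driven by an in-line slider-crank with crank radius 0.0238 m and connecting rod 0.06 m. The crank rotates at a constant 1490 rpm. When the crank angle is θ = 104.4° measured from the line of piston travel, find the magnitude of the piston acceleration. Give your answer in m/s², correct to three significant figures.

ω = 2π·1490/60 = 156 rad/s
x(θ) = r cosθ + √(L² − r² sin²θ); with ω constant, a = ω²·d²x/dθ².
d²x/dθ² = −r cosθ − r²(cos2θ)/√u − r⁴ sin²2θ/(4u^{3/2}),  u = L² − r² sin²θ = 0.00306859 m².
Substituting r = 0.0238 m, L = 0.06 m, θ = 104.4°: d²x/dθ² = +0.01477 m.
a = ω²·d²x/dθ² = (156)²·(+0.01477) = +359.59 m/s²;  |a| = 359.59 m/s².

360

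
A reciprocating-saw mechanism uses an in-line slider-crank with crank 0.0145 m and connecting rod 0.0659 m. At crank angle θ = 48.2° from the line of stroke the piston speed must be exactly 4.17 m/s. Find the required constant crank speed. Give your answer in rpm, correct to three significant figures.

3210

For an in-line slider-crank, |v_piston| = rω|sinθ|·[1 + r cosθ/√(L² − r² sin²θ)].
With r = 0.0145 m, L = 0.0659 m, θ = 48.2°: the bracketed kinematic factor |dx/dθ| = 0.012416 m.
ω = v/|dx/dθ| = 4.17/0.012416 = 335.84 rad/s.
N = 60ω/(2π) = 3207.1 rpm.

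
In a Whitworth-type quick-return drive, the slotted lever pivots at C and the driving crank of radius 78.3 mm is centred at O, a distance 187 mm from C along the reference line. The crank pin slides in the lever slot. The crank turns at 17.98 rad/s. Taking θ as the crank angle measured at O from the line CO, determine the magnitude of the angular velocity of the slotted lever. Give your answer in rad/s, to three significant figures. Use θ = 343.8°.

ω = 17.98 rad/s
Crank pin A relative to C: A = (d + r cosθ, r sinθ); lever angle φ = atan2(r sinθ, d + r cosθ).
Differentiating tanφ: φ̇ = rω(d cosθ + r)/(d² + r² + 2dr cosθ).
d² + r² + 2dr cosθ = |CA|² = 0.0692213 m²;  d cosθ + r = +0.25787 m.
|ω_lever| = |0.0783·17.98·+0.25787| / 0.0692213 = 5.2447 rad/s.

5.24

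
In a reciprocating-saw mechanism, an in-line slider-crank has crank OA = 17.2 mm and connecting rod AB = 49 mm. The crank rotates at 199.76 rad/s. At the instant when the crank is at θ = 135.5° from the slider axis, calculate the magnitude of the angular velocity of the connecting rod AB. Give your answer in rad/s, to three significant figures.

ω = 199.8 rad/s
The rod makes angle φ with the slider axis where L sinφ = r sinθ; differentiating, L cosφ·φ̇ = r ω cosθ.
L cosφ = √(L² − r² sin²θ) = 0.047494 m.
|ω_rod| = r ω |cosθ| / √(L² − r² sin²θ) = 0.0172·199.8·0.71325/0.047494 = 51.599 rad/s.

51.6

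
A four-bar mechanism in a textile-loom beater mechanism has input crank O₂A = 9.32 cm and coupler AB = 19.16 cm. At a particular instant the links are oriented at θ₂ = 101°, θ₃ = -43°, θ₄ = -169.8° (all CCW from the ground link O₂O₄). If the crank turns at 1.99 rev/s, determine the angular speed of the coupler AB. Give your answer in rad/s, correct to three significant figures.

7.59

ω₂ = 12.5 rad/s (from 1.99 rev/s).
Differentiating the loop-closure r₂e^{iθ₂}+r₃e^{iθ₃}=r₁+r₄e^{iθ₄} gives r₂ω₂e^{iθ₂}+r₃ω₃e^{iθ₃}=r₄ω₄e^{iθ₄}.
Eliminating the other unknown: ω₃ = r₂ω₂ sin(θ₄−θ₂) / [r₃ sin(θ₃−θ₄)].
Numerator sine = +0.99990; denominator sine = +0.80073.
Result = 0.0932·12.5·(+0.99990) / (0.1916·(+0.80073)) = +7.5949 rad/s; magnitude 7.5949 rad/s.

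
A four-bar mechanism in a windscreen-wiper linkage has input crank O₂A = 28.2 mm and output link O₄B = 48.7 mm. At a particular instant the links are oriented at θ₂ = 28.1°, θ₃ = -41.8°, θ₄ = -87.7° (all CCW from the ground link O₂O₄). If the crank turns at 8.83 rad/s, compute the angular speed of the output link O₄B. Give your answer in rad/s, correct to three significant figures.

6.69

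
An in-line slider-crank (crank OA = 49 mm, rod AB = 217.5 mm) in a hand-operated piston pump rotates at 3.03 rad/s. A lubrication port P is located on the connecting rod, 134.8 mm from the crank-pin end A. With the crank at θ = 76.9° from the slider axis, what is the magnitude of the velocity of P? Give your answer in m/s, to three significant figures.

ω = 3.03 rad/s.  Crank-pin speed |V_A| = rω = 0.14847 m/s, perpendicular to OA.
Rod angle: sinφ = −(r/L) sinθ ⇒ φ = -12.675°; ω_rod = −rω cosθ/√(L²−r²sin²θ) = -0.15858 rad/s.
V_P = V_A + ω_rod × AP, with AP = 0.1348 m along the rod.
Components: V_Px = −rω sinθ − a·ω_rod·sinφ = -0.1493 m/s;  V_Py = rω cosθ + a·ω_rod·cosφ = +0.012795 m/s.
|V_P| = √(V_Px² + V_Py²) = 0.14984 m/s.

0.150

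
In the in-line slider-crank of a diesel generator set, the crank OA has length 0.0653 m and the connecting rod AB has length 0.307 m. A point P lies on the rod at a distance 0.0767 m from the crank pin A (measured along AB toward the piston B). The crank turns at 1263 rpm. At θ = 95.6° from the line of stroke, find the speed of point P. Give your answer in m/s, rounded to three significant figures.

ω = 132.3 rad/s.  Crank-pin speed |V_A| = rω = 8.6366 m/s, perpendicular to OA.
Rod angle: sinφ = −(r/L) sinθ ⇒ φ = -12.221°; ω_rod = −rω cosθ/√(L²−r²sin²θ) = +2.8089 rad/s.
V_P = V_A + ω_rod × AP, with AP = 0.0767 m along the rod.
Components: V_Px = −rω sinθ − a·ω_rod·sinφ = -8.5498 m/s;  V_Py = rω cosθ + a·ω_rod·cosφ = -0.63223 m/s.
|V_P| = √(V_Px² + V_Py²) = 8.5732 m/s.

8.57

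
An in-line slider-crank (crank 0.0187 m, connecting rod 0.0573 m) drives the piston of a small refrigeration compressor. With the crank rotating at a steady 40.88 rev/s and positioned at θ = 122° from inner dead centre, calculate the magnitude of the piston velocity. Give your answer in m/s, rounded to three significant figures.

ω = 2π·40.9 = 256.9 rad/s
For an in-line slider-crank, x = r cosθ + √(L² − r² sin²θ), so v = −rω sinθ·[1 + r cosθ/√(L² − r² sin²θ)].
With r = 0.0187 m, L = 0.0573 m, θ = 122°: √(L² − r² sin²θ) = 0.055062 m.
v = −0.0187·256.9·0.84805·[1 + 0.0187·-0.52992/0.055062] = -3.3403 m/s.
|v| = 3.3403 m/s.

3.34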